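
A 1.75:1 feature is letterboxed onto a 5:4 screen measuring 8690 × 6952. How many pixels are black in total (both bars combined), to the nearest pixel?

1.75:1 (1.750) > 5:4 (1.250), so the feature fills the width.
The feature is 8690 / 1.750 ≈ 4965.7143 px tall.
6952 − 4965.7143 = 1986.2857 px of bars.
That's 1986.2857 × 8690 ≈ 17260823 black pixels.

17260823 pixels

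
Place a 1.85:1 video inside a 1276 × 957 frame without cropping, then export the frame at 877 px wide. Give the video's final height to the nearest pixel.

474 px

Fitted into 1276×957, the video spans the width; its height is 1276 / 1.850 ≈ 689.73 px.
Scaling 1276 → 877 is ×0.6873, so the height becomes 689.73 × 0.6873 ≈ 474.05 px.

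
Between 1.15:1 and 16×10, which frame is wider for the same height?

16×10

1.15 and 16×10 = 1.6; 1.6 > 1.15.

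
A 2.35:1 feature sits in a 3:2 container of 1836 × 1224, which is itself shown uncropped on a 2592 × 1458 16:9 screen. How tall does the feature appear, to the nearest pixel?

931 px

Inside the 1836×1224 canvas the feature is width-limited at 1836.00 × 781.28.
Second fit — the 3:2 canvas into 2592×1458 spans the height: 2187.00 × 1458.00 (×1.1912 from 1836×1224).
Applying the same ×1.1912: 781.28 → 930.64.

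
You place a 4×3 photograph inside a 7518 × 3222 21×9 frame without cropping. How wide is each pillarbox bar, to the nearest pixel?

4×3 is narrower than 21×9, so it spans the full height.
Content width = 3222 × 4/3 ≈ 4296.00 px.
7518 − 4296.00 = 3222.00 px of bars (1611.00 each).

1611 px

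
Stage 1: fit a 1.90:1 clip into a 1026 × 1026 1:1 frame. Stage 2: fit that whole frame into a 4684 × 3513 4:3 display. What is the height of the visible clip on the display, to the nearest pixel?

1849 px

First fit — 1.90:1 into 1026×1026 spans the width: 1026.00 × 540.00.
The 1:1 canvas is height-limited in 4684×3513, giving 3513.00 × 3513.00; scale factor 3.4240.
So the clip's height is 540.00 × 3.4240 ≈ 1848.95.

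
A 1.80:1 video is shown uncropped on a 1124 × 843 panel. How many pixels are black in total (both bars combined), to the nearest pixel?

1.80:1 is wider than 4×3, so it spans the full width.
Content height = 1124 / 1.800 ≈ 624.4444 px.
843 − 624.4444 = 218.5556 px of bars.
That's 218.5556 × 1124 ≈ 245656 black pixels.

245656 pixels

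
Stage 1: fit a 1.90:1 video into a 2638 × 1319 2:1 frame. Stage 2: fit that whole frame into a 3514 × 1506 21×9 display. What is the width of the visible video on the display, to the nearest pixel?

2861 px

1.90:1 in 2638×1319: fills the height, so the video is 2506.10 × 1319.00.
The 2:1 canvas is height-limited in 3514×1506, giving 3012.00 × 1506.00; scale factor 1.1418.
So the video's width is 2506.10 × 1.1418 ≈ 2861.40.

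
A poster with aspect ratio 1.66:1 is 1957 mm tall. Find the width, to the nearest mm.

Width = 1957 × 1.660 = 3248.62.

3249 mm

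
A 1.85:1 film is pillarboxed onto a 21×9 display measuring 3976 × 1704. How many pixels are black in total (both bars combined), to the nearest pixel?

1.85:1 (1.850) < 21×9 (2.333), so the film fills the height.
That makes the image 3152.4000 px wide (1704 × 1.850).
3976 − 3152.4000 = 823.6000 px of bars.
Bar area = 823.6000 × 1704 ≈ 1403414 px.

1403414 pixels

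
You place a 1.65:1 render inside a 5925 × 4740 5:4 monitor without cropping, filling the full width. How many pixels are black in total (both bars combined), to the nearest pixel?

The render is 5925 / 1.650 ≈ 3590.9091 px tall.
Leftover height: 4740 − 3590.9091 = 1149.0909 px.
That's 1149.0909 × 5925 ≈ 6808364 black pixels.

6808364 pixels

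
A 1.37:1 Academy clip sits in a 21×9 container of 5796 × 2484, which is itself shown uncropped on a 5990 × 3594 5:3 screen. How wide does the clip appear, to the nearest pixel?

Inside the 5796×2484 canvas the clip is height-limited at 3403.08 × 2484.00.
The 21×9 canvas is width-limited in 5990×3594, giving 5990.00 × 2567.14; scale factor 1.0335.
Applying the same ×1.0335: 3403.08 → 3516.99.

3517 px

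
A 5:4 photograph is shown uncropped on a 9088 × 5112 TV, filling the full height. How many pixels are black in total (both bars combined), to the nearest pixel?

13792176 pixels

Content width = 5112 × 5/4 ≈ 6390.0000 px.
Leftover width: 9088 − 6390.0000 = 2698.0000 px.
That's 2698.0000 × 5112 ≈ 13792176 black pixels.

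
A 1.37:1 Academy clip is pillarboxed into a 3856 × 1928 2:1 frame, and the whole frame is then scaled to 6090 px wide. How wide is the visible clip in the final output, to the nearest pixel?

Fitted into 3856×1928, the clip spans the height; its width is 1928 × 1.370 ≈ 2641.36 px.
Resizing to 6090 px wide multiplies everything by 1.5794: 2641.36 → 4171.65 px.

4172 px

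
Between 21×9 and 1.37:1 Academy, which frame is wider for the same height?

21×9

21×9 = 2.333 and 1.37; 2.333 > 1.37.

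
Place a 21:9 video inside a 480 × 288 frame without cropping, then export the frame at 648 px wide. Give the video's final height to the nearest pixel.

At 480×288 the video is width-limited, so height = 480 × 9/21 ≈ 205.71 px.
Scaling 480 → 648 is ×1.3500, so the height becomes 205.71 × 1.3500 ≈ 277.71 px.

278 px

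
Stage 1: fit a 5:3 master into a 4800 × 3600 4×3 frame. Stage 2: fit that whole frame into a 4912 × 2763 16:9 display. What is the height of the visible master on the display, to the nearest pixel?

2210 px

Inside the 4800×3600 canvas the master is width-limited at 4800.00 × 2880.00.
The 4×3 canvas is height-limited in 4912×2763, giving 3684.00 × 2763.00; scale factor 0.7675.
The master scales with it: height 2880.00 × 0.7675 ≈ 2210.40.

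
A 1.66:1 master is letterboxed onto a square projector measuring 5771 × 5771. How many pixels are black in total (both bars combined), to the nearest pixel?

1.66:1 is wider than square, so it spans the full width.
The master is 5771 / 1.660 ≈ 3476.5060 px tall.
Black = 5771 − 3476.5060 = 2294.4940 px.
That's 2294.4940 × 5771 ≈ 13241525 black pixels.

13241525 pixels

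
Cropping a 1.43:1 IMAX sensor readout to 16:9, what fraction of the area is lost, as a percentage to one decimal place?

The width stays; only height is cut (since 16:9 is wider than 1.43:1 IMAX).
Fraction kept = (1.430)/(1.778) ≈ 80.44%, so 19.56% is lost.

19.6%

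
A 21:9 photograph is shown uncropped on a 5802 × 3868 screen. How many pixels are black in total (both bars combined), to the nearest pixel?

Since 2.333 > 1.500, the photograph is width-limited.
The photograph is 5802 × 9/21 ≈ 2486.5714 px tall.
Black = 3868 − 2486.5714 = 1381.4286 px.
That's 1381.4286 × 5802 ≈ 8015049 black pixels.

8015049 pixels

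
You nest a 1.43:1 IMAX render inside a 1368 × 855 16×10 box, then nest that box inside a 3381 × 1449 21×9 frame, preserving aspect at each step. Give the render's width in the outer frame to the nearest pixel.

First fit — 1.43:1 IMAX into 1368×855 spans the height: 1222.65 × 855.00.
Second fit — the 16×10 canvas into 3381×1449 spans the height: 2318.40 × 1449.00 (×1.6947 from 1368×855).
The render scales with it: width 1222.65 × 1.6947 ≈ 2072.07.

2072 px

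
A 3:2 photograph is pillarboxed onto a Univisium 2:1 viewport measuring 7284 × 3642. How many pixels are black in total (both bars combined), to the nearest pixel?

6632082 pixels

3:2 (1.500) < Univisium 2:1 (2.000), so the photograph fills the height.
That makes the image 5463.0000 px wide (3642 × 3/2).
Leftover width: 7284 − 5463.0000 = 1821.0000 px.
Across the 3642-px span: 1821.0000 × 3642 ≈ 6632082 px.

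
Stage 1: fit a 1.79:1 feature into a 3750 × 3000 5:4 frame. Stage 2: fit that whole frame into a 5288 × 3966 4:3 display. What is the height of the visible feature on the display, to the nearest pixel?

2770 px

Inside the 3750×3000 canvas the feature is width-limited at 3750.00 × 2094.97.
5:4 in 5288×3966: fills the height, so the intermediate becomes 4957.50 × 3966.00 — a scale of ×1.3220.
So the feature's height is 2094.97 × 1.3220 ≈ 2769.55.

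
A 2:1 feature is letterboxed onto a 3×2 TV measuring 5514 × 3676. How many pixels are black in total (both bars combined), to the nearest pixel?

2:1 (2.000) > 3×2 (1.500), so the feature fills the width.
Content height = 5514 × 1/2 ≈ 2757.0000 px.
Black = 3676 − 2757.0000 = 919.0000 px.
Bar area = 919.0000 × 5514 ≈ 5067366 px.

5067366 pixels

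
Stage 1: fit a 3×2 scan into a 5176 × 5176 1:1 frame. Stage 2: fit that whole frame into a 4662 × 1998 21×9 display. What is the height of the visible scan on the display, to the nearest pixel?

3×2 in 5176×5176: fills the width, so the scan is 5176.00 × 3450.67.
The 1:1 canvas is height-limited in 4662×1998, giving 1998.00 × 1998.00; scale factor 0.3860.
The scan scales with it: height 3450.67 × 0.3860 ≈ 1332.00.

1332 px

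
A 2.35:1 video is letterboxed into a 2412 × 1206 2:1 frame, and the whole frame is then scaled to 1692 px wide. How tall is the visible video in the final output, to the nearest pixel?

720 px

Fitted into 2412×1206, the video spans the width; its height is 2412 / 2.350 ≈ 1026.38 px.
Resizing to 1692 px wide multiplies everything by 0.7015: 1026.38 → 720.00 px.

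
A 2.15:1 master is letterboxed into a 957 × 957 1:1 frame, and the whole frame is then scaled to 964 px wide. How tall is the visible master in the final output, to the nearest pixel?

Fitted into 957×957, the master spans the width; its height is 957 / 2.150 ≈ 445.12 px.
The frame scales by 964/957 = 1.0073; 445.12 × 1.0073 ≈ 448.37 px.

448 px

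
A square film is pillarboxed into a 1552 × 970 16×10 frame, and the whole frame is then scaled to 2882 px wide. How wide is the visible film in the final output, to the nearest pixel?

1801 px

Fitted into 1552×970, the film spans the height; its width is 970 × 1/1 ≈ 970.00 px.
Scaling 1552 → 2882 is ×1.8570, so the width becomes 970.00 × 1.8570 ≈ 1801.25 px.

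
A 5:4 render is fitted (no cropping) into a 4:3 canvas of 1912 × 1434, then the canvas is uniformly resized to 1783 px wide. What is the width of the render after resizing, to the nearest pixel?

In the 1912×1434 frame the render fills the height: width = 1434 × 5/4 ≈ 1792.50 px.
The frame scales by 1783/1912 = 0.9325; 1792.50 × 0.9325 ≈ 1671.56 px.

1672 px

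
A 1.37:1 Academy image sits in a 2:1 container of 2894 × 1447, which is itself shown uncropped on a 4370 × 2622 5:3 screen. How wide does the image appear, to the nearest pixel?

First fit — 1.37:1 Academy into 2894×1447 spans the height: 1982.39 × 1447.00.
The 2:1 canvas is width-limited in 4370×2622, giving 4370.00 × 2185.00; scale factor 1.5100.
The image scales with it: width 1982.39 × 1.5100 ≈ 2993.45.

2993 px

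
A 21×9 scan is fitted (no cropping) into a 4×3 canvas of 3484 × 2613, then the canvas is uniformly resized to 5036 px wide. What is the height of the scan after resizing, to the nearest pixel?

Fitted into 3484×2613, the scan spans the width; its height is 3484 × 9/21 ≈ 1493.14 px.
Resizing to 5036 px wide multiplies everything by 1.4455: 1493.14 → 2158.29 px.

2158 px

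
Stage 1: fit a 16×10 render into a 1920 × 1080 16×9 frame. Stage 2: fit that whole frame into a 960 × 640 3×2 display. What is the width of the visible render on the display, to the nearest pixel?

First fit — 16×10 into 1920×1080 spans the height: 1728.00 × 1080.00.
16×9 in 960×640: fills the width, so the intermediate becomes 960.00 × 540.00 — a scale of ×0.5000.
So the render's width is 1728.00 × 0.5000 ≈ 864.00.

864 px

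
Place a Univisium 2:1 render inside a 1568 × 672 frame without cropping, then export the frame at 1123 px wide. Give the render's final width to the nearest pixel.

At 1568×672 the render is height-limited, so width = 672 × 2/1 ≈ 1344.00 px.
The frame scales by 1123/1568 = 0.7162; 1344.00 × 0.7162 ≈ 962.57 px.

963 px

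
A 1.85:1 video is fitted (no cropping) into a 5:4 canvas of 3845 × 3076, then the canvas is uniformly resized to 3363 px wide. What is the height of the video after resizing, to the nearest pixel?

In the 3845×3076 frame the video fills the width: height = 3845 / 1.850 ≈ 2078.38 px.
Resizing to 3363 px wide multiplies everything by 0.8746: 2078.38 → 1817.84 px.

1818 px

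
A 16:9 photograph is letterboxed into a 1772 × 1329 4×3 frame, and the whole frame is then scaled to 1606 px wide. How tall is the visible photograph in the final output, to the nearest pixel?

Fitted into 1772×1329, the photograph spans the width; its height is 1772 × 9/16 ≈ 996.75 px.
Resizing to 1606 px wide multiplies everything by 0.9063: 996.75 → 903.38 px.

903 px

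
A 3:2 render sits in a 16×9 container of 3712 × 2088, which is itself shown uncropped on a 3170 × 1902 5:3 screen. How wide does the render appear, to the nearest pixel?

First fit — 3:2 into 3712×2088 spans the height: 3132.00 × 2088.00.
16×9 in 3170×1902: fills the width, so the intermediate becomes 3170.00 × 1783.12 — a scale of ×0.8540.
The render scales with it: width 3132.00 × 0.8540 ≈ 2674.69.

2675 px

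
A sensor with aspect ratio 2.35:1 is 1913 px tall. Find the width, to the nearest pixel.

Width = 1913 × 2.350 = 4495.55.

4496 px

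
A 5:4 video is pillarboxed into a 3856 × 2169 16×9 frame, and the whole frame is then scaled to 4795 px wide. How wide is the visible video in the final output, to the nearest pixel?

3371 px

Fitted into 3856×2169, the video spans the height; its width is 2169 × 5/4 ≈ 2711.25 px.
Scaling 3856 → 4795 is ×1.2435, so the width becomes 2711.25 × 1.2435 ≈ 3371.48 px.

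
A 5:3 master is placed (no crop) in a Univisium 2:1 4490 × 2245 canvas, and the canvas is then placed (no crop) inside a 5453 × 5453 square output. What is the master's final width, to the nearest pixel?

First fit — 5:3 into 4490×2245 spans the height: 3741.67 × 2245.00.
Second fit — the Univisium 2:1 canvas into 5453×5453 spans the width: 5453.00 × 2726.50 (×1.2145 from 4490×2245).
The master scales with it: width 3741.67 × 1.2145 ≈ 4544.17.

4544 px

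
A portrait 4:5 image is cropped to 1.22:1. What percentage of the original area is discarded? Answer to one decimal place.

The width stays; only height is cut (since 1.22:1 is wider than portrait 4:5).
Area ratio = (0.800)/(1.220) = 65.57%; the remaining 34.43% is cropped out.

34.4%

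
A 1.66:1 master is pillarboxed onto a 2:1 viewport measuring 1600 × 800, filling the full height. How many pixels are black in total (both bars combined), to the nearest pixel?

Content width = 800 × 1.660 ≈ 1328.0000 px.
Black = 1600 − 1328.0000 = 272.0000 px.
Bar area = 272.0000 × 800 ≈ 217600 px.

217600 pixels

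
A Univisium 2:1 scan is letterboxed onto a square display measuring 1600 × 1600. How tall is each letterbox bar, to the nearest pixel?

Since 2.000 > 1.000, the scan is width-limited.
Content height = 1600 × 1/2 ≈ 800.00 px.
Leftover height: 1600 − 800.00 = 800.00 px → 400.00 each side.

400 px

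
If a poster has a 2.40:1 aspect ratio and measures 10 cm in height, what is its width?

24 cm

Width = 10 × 2.400 = 24.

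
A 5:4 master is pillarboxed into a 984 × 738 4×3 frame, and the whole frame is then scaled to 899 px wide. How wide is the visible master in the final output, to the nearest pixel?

In the 984×738 frame the master fills the height: width = 738 × 5/4 ≈ 922.50 px.
Scaling 984 → 899 is ×0.9136, so the width becomes 922.50 × 0.9136 ≈ 842.81 px.

843 px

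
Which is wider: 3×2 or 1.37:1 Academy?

3×2

3×2 = 1.5 and 1.37; 1.5 > 1.37.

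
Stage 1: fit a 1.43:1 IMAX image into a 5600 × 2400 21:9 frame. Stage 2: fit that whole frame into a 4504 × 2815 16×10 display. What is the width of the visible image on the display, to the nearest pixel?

2760 px

First fit — 1.43:1 IMAX into 5600×2400 spans the height: 3432.00 × 2400.00.
Second fit — the 21:9 canvas into 4504×2815 spans the width: 4504.00 × 1930.29 (×0.8043 from 5600×2400).
The image scales with it: width 3432.00 × 0.8043 ≈ 2760.31.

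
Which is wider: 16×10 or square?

16×10

16×10 = 1.6 and square = 1; 1.6 > 1.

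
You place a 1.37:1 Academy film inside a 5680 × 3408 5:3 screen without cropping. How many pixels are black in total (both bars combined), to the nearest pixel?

Since 1.370 < 1.667, the film is height-limited.
The film is 3408 × 1.370 ≈ 4668.9600 px wide.
5680 − 4668.9600 = 1011.0400 px of bars.
Across the 3408-px span: 1011.0400 × 3408 ≈ 3445624 px.

3445624 pixels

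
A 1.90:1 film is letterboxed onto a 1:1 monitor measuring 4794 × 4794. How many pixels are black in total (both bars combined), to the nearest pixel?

10886417 pixels

1.90:1 (1.900) > 1:1 (1.000), so the film fills the width.
That makes the image 2523.1579 px tall (4794 / 1.900).
4794 − 2523.1579 = 2270.8421 px of bars.
Bar area = 2270.8421 × 4794 ≈ 10886417 px.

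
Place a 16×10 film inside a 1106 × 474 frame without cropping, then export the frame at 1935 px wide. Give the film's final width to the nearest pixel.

In the 1106×474 frame the film fills the height: width = 474 × 16/10 ≈ 758.40 px.
Scaling 1106 → 1935 is ×1.7495, so the width becomes 758.40 × 1.7495 ≈ 1326.86 px.

1327 px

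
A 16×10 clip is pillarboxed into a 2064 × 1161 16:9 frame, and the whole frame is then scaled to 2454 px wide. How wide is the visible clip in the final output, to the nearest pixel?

2209 px

At 2064×1161 the clip is height-limited, so width = 1161 × 16/10 ≈ 1857.60 px.
The frame scales by 2454/2064 = 1.1890; 1857.60 × 1.1890 ≈ 2208.60 px.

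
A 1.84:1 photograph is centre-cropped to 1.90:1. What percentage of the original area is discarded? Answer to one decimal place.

3.2%

1.90:1 is wider than 1.84:1, so the crop keeps the full width and trims the height.
Fraction kept = (1.840)/(1.900) ≈ 96.84%, so 3.16% is lost.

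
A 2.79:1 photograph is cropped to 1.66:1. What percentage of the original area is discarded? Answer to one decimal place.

1.66:1 is narrower than 2.79:1, so the crop keeps the full height and trims the width.
Fraction kept = (1.660)/(2.790) ≈ 59.50%, so 40.50% is lost.

40.5%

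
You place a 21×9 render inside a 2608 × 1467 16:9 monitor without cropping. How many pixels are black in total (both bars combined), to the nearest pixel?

910937 pixels

Since 2.333 > 1.778, the render is width-limited.
Content height = 2608 × 9/21 ≈ 1117.7143 px.
1467 − 1117.7143 = 349.2857 px of bars.
Across the 2608-px span: 349.2857 × 2608 ≈ 910937 px.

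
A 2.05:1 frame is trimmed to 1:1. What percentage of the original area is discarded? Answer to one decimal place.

51.2%

1:1 is narrower than 2.05:1, so the crop keeps the full height and trims the width.
Fraction kept = (1.000)/(2.050) ≈ 48.78%, so 51.22% is lost.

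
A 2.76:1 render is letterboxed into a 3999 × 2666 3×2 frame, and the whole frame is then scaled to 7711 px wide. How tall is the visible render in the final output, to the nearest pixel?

2794 px

Fitted into 3999×2666, the render spans the width; its height is 3999 / 2.760 ≈ 1448.91 px.
The frame scales by 7711/3999 = 1.9282; 1448.91 × 1.9282 ≈ 2793.84 px.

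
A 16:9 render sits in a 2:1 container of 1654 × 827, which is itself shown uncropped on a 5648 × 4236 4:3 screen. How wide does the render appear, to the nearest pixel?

Inside the 1654×827 canvas the render is height-limited at 1470.22 × 827.00.
2:1 in 5648×4236: fills the width, so the intermediate becomes 5648.00 × 2824.00 — a scale of ×3.4148.
Applying the same ×3.4148: 1470.22 → 5020.44.

5020 px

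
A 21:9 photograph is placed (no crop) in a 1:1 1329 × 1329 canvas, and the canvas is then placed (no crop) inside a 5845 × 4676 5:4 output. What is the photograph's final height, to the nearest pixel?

First fit — 21:9 into 1329×1329 spans the width: 1329.00 × 569.57.
The 1:1 canvas is height-limited in 5845×4676, giving 4676.00 × 4676.00; scale factor 3.5184.
So the photograph's height is 569.57 × 3.5184 ≈ 2004.00.

2004 px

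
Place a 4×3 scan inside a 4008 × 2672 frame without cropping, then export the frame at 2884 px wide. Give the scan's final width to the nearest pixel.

2564 px

In the 4008×2672 frame the scan fills the height: width = 2672 × 4/3 ≈ 3562.67 px.
Resizing to 2884 px wide multiplies everything by 0.7196: 3562.67 → 2563.56 px.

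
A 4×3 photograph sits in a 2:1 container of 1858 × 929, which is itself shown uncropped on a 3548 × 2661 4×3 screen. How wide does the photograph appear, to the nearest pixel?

First fit — 4×3 into 1858×929 spans the height: 1238.67 × 929.00.
The 2:1 canvas is width-limited in 3548×2661, giving 3548.00 × 1774.00; scale factor 1.9096.
Applying the same ×1.9096: 1238.67 → 2365.33.

2365 px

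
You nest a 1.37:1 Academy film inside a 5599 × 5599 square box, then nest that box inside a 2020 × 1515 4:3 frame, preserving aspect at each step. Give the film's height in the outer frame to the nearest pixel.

1106 px

1.37:1 Academy in 5599×5599: fills the width, so the film is 5599.00 × 4086.86.
square in 2020×1515: fills the height, so the intermediate becomes 1515.00 × 1515.00 — a scale of ×0.2706.
The film scales with it: height 4086.86 × 0.2706 ≈ 1105.84.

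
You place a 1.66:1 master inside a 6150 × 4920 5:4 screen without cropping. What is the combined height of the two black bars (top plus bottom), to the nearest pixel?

1215 px

1.66:1 is wider than 5:4, so it spans the full width.
That makes the image 3704.82 px tall (6150 / 1.660).
Leftover height: 4920 − 3704.82 = 1215.18 px.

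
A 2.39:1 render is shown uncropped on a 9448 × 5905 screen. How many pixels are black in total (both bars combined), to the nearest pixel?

2.39:1 (2.390) > 16:10 (1.600), so the render fills the width.
The render is 9448 / 2.390 ≈ 3953.1381 px tall.
5905 − 3953.1381 = 1951.8619 px of bars.
Across the 9448-px span: 1951.8619 × 9448 ≈ 18441191 px.

18441191 pixels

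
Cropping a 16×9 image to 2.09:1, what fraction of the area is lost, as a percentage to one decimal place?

The width stays; only height is cut (since 2.09:1 is wider than 16×9).
(1.778)/(2.090) ≈ 0.851 of the area survives, leaving 14.94% discarded.

14.9%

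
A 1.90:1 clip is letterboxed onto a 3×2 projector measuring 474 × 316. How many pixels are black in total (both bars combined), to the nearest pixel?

1.90:1 is wider than 3×2, so it spans the full width.
The clip is 474 / 1.900 ≈ 249.4737 px tall.
Leftover height: 316 − 249.4737 = 66.5263 px.
That's 66.5263 × 474 ≈ 31533 black pixels.

31533 pixels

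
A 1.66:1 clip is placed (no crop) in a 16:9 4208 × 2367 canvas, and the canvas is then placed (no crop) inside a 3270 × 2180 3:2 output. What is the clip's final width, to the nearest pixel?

Inside the 4208×2367 canvas the clip is height-limited at 3929.22 × 2367.00.
The 16:9 canvas is width-limited in 3270×2180, giving 3270.00 × 1839.38; scale factor 0.7771.
The clip scales with it: width 3929.22 × 0.7771 ≈ 3053.36.

3053 px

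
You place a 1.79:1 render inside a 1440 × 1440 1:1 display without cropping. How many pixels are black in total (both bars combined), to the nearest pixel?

915164 pixels

1.79:1 (1.790) > 1:1 (1.000), so the render fills the width.
Content height = 1440 / 1.790 ≈ 804.4693 px.
Leftover height: 1440 − 804.4693 = 635.5307 px.
Bar area = 635.5307 × 1440 ≈ 915164 px.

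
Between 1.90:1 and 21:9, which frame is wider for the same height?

21:9

1.9 and 21:9 = 2.333; 2.333 > 1.9.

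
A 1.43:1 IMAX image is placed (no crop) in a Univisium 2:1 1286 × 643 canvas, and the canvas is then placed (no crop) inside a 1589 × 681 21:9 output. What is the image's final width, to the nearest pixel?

974 px

First fit — 1.43:1 IMAX into 1286×643 spans the height: 919.49 × 643.00.
The Univisium 2:1 canvas is height-limited in 1589×681, giving 1362.00 × 681.00; scale factor 1.0591.
The image scales with it: width 919.49 × 1.0591 ≈ 973.83.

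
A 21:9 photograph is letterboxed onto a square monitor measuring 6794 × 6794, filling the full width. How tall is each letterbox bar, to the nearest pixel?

Content height = 6794 × 9/21 ≈ 2911.71 px.
6794 − 2911.71 = 3882.29 px of bars (1941.14 each).

1941 px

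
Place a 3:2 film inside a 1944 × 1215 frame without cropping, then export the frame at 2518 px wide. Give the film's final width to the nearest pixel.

In the 1944×1215 frame the film fills the height: width = 1215 × 3/2 ≈ 1822.50 px.
Scaling 1944 → 2518 is ×1.2953, so the width becomes 1822.50 × 1.2953 ≈ 2360.62 px.

2361 px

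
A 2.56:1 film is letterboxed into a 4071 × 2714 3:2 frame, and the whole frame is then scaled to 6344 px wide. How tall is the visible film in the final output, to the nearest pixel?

Fitted into 4071×2714, the film spans the width; its height is 4071 / 2.560 ≈ 1590.23 px.
Resizing to 6344 px wide multiplies everything by 1.5583: 1590.23 → 2478.12 px.

2478 px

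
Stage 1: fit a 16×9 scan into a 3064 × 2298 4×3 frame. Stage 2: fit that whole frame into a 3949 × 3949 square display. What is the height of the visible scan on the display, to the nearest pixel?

16×9 in 3064×2298: fills the width, so the scan is 3064.00 × 1723.50.
4×3 in 3949×3949: fills the width, so the intermediate becomes 3949.00 × 2961.75 — a scale of ×1.2888.
So the scan's height is 1723.50 × 1.2888 ≈ 2221.31.

2221 px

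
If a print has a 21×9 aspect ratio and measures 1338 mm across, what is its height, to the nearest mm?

573 mm

At 21×9, 1338·9/21 ≈ 573.43.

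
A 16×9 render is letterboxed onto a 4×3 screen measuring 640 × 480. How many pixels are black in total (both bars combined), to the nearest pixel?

76800 pixels

16×9 is wider than 4×3, so it spans the full width.
The render is 640 × 9/16 ≈ 360.0000 px tall.
Leftover height: 480 − 360.0000 = 120.0000 px.
Bar area = 120.0000 × 640 ≈ 76800 px.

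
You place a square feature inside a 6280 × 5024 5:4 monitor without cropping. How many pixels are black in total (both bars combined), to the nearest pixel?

square (1.000) < 5:4 (1.250), so the feature fills the height.
That makes the image 5024.0000 px wide (5024 × 1/1).
6280 − 5024.0000 = 1256.0000 px of bars.
Bar area = 1256.0000 × 5024 ≈ 6310144 px.

6310144 pixels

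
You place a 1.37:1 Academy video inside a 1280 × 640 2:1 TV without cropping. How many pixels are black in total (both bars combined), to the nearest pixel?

1.37:1 Academy is narrower than 2:1, so it spans the full height.
That makes the image 876.8000 px wide (640 × 1.370).
Black = 1280 − 876.8000 = 403.2000 px.
That's 403.2000 × 640 ≈ 258048 black pixels.

258048 pixels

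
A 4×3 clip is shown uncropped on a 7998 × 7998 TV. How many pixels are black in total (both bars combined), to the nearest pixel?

Since 1.333 > 1.000, the clip is width-limited.
The clip is 7998 × 3/4 ≈ 5998.5000 px tall.
7998 − 5998.5000 = 1999.5000 px of bars.
That's 1999.5000 × 7998 ≈ 15992001 black pixels.

15992001 pixels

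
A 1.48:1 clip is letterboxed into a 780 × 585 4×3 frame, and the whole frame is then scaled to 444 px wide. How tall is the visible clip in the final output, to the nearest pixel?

In the 780×585 frame the clip fills the width: height = 780 / 1.480 ≈ 527.03 px.
The frame scales by 444/780 = 0.5692; 527.03 × 0.5692 ≈ 300.00 px.

300 px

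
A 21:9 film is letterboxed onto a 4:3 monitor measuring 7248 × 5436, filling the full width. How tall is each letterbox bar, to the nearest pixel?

1165 px

That makes the image 3106.29 px tall (7248 × 9/21).
Leftover height: 5436 − 3106.29 = 2329.71 px → 1164.86 each side.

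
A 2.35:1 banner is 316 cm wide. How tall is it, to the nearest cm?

134 cm

316 / 2.350 = 134.47.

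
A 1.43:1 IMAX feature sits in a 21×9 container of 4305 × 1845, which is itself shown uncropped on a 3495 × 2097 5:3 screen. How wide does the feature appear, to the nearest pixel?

2142 px

First fit — 1.43:1 IMAX into 4305×1845 spans the height: 2638.35 × 1845.00.
21×9 in 3495×2097: fills the width, so the intermediate becomes 3495.00 × 1497.86 — a scale of ×0.8118.
Applying the same ×0.8118: 2638.35 → 2141.94.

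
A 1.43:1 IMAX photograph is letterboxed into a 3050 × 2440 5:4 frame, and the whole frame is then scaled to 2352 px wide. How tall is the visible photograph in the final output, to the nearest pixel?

1645 px

In the 3050×2440 frame the photograph fills the width: height = 3050 / 1.430 ≈ 2132.87 px.
Scaling 3050 → 2352 is ×0.7711, so the height becomes 2132.87 × 0.7711 ≈ 1644.76 px.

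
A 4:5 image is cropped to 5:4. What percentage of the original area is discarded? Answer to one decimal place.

36.0%

The width stays; only height is cut (since 5:4 is wider than 4:5).
(0.800)/(1.250) ≈ 0.640 of the area survives, leaving 36.00% discarded.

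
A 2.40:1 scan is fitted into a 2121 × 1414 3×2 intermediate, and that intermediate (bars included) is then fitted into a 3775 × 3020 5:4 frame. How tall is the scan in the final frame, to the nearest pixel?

1573 px

Inside the 2121×1414 canvas the scan is width-limited at 2121.00 × 883.75.
The 3×2 canvas is width-limited in 3775×3020, giving 3775.00 × 2516.67; scale factor 1.7798.
So the scan's height is 883.75 × 1.7798 ≈ 1572.92.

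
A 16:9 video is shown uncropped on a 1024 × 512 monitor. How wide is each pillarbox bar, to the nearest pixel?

57 px

16:9 (1.778) < 2:1 (2.000), so the video fills the height.
Content width = 512 × 16/9 ≈ 910.22 px.
Black = 1024 − 910.22 = 113.78 px, or 56.89 per bar.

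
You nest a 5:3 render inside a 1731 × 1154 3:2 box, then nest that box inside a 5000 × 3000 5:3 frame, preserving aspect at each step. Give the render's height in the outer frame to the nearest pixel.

2700 px

First fit — 5:3 into 1731×1154 spans the width: 1731.00 × 1038.60.
The 3:2 canvas is height-limited in 5000×3000, giving 4500.00 × 3000.00; scale factor 2.5997.
The render scales with it: height 1038.60 × 2.5997 ≈ 2700.00.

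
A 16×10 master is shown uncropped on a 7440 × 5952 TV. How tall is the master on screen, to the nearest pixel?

16×10 is wider than 5:4, so it spans the full width.
Content height = 7440 × 10/16 ≈ 4650.00 px.

4650 px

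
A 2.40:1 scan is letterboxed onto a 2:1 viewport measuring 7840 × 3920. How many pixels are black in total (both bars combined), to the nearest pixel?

5122133 pixels

2.40:1 (2.400) > 2:1 (2.000), so the scan fills the width.
Content height = 7840 / 2.400 ≈ 3266.6667 px.
3920 − 3266.6667 = 653.3333 px of bars.
Bar area = 653.3333 × 7840 ≈ 5122133 px.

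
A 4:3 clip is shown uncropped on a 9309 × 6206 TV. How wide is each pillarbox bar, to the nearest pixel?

517 px

4:3 (1.333) < 3×2 (1.500), so the clip fills the height.
That makes the image 8274.67 px wide (6206 × 4/3).
Leftover width: 9309 − 8274.67 = 1034.33 px → 517.17 each side.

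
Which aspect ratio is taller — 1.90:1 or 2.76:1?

1.90:1

1.9 and 2.76; 2.76 > 1.9. The smaller width-to-height ratio is the taller frame.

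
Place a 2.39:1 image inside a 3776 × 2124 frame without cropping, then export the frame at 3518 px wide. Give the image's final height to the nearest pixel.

In the 3776×2124 frame the image fills the width: height = 3776 / 2.390 ≈ 1579.92 px.
Scaling 3776 → 3518 is ×0.9317, so the height becomes 1579.92 × 0.9317 ≈ 1471.97 px.

1472 px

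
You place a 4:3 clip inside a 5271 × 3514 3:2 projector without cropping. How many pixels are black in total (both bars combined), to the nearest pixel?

2058033 pixels

Since 1.333 < 1.500, the clip is height-limited.
That makes the image 4685.3333 px wide (3514 × 4/3).
5271 − 4685.3333 = 585.6667 px of bars.
Across the 3514-px span: 585.6667 × 3514 ≈ 2058033 px.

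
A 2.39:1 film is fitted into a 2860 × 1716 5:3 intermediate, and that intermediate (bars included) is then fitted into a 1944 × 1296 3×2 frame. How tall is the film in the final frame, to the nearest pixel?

Inside the 2860×1716 canvas the film is width-limited at 2860.00 × 1196.65.
The 5:3 canvas is width-limited in 1944×1296, giving 1944.00 × 1166.40; scale factor 0.6797.
The film scales with it: height 1196.65 × 0.6797 ≈ 813.39.

813 px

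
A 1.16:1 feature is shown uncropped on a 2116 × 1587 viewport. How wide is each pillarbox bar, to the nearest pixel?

1.16:1 (1.160) < 4:3 (1.333), so the feature fills the height.
That makes the image 1840.92 px wide (1587 × 1.160).
2116 − 1840.92 = 275.08 px of bars (137.54 each).

138 px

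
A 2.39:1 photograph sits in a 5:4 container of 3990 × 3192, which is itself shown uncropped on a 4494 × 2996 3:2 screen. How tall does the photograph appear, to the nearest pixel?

1567 px

First fit — 2.39:1 into 3990×3192 spans the width: 3990.00 × 1669.46.
Second fit — the 5:4 canvas into 4494×2996 spans the height: 3745.00 × 2996.00 (×0.9386 from 3990×3192).
The photograph scales with it: height 1669.46 × 0.9386 ≈ 1566.95.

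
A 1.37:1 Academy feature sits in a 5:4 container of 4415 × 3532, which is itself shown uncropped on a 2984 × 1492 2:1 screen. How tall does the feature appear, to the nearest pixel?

Inside the 4415×3532 canvas the feature is width-limited at 4415.00 × 3222.63.
Second fit — the 5:4 canvas into 2984×1492 spans the height: 1865.00 × 1492.00 (×0.4224 from 4415×3532).
Applying the same ×0.4224: 3222.63 → 1361.31.

1361 px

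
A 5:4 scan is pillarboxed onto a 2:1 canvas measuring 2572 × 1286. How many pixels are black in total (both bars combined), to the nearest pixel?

5:4 is narrower than 2:1, so it spans the full height.
That makes the image 1607.5000 px wide (1286 × 5/4).
2572 − 1607.5000 = 964.5000 px of bars.
Bar area = 964.5000 × 1286 ≈ 1240347 px.

1240347 pixels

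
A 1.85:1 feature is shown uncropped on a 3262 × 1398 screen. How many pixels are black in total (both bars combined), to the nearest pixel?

944629 pixels

1.85:1 is narrower than 21×9, so it spans the full height.
Content width = 1398 × 1.850 ≈ 2586.3000 px.
3262 − 2586.3000 = 675.7000 px of bars.
Across the 1398-px span: 675.7000 × 1398 ≈ 944629 px.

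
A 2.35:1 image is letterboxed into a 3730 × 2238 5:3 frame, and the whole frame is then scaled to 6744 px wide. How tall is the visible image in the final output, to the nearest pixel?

2870 px

In the 3730×2238 frame the image fills the width: height = 3730 / 2.350 ≈ 1587.23 px.
The frame scales by 6744/3730 = 1.8080; 1587.23 × 1.8080 ≈ 2869.79 px.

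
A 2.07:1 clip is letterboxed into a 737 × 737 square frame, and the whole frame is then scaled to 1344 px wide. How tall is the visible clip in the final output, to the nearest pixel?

649 px

At 737×737 the clip is width-limited, so height = 737 / 2.070 ≈ 356.04 px.
The frame scales by 1344/737 = 1.8236; 356.04 × 1.8236 ≈ 649.28 px.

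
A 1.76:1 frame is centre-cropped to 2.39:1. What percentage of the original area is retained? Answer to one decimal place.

The width stays; only height is cut (since 2.39:1 is wider than 1.76:1).
Area ratio = (1.760)/(2.390) = 73.64% retained.

73.6%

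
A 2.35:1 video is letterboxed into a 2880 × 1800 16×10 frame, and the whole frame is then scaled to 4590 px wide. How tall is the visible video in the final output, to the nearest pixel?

In the 2880×1800 frame the video fills the width: height = 2880 / 2.350 ≈ 1225.53 px.
The frame scales by 4590/2880 = 1.5938; 1225.53 × 1.5938 ≈ 1953.19 px.

1953 px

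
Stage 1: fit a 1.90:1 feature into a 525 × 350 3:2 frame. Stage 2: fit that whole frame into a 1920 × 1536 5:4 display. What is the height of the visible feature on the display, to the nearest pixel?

Inside the 525×350 canvas the feature is width-limited at 525.00 × 276.32.
3:2 in 1920×1536: fills the width, so the intermediate becomes 1920.00 × 1280.00 — a scale of ×3.6571.
Applying the same ×3.6571: 276.32 → 1010.53.

1011 px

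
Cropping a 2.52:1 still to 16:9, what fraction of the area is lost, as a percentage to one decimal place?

Going from 2.52:1 to 16:9 means cutting width while keeping height.
(1.778)/(2.520) ≈ 0.705 of the area survives, leaving 29.45% discarded.

29.5%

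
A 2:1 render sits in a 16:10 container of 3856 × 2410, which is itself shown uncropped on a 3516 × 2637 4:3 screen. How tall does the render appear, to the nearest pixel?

1758 px

2:1 in 3856×2410: fills the width, so the render is 3856.00 × 1928.00.
The 16:10 canvas is width-limited in 3516×2637, giving 3516.00 × 2197.50; scale factor 0.9118.
The render scales with it: height 1928.00 × 0.9118 ≈ 1758.00.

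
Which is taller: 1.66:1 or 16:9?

1.66 and 16:9 = 1.778; 1.778 > 1.66. The smaller width-to-height ratio is the taller frame.

1.66:1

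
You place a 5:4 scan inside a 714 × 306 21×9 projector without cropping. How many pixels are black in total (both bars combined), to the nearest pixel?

101439 pixels

5:4 is narrower than 21×9, so it spans the full height.
That makes the image 382.5000 px wide (306 × 5/4).
714 − 382.5000 = 331.5000 px of bars.
Across the 306-px span: 331.5000 × 306 ≈ 101439 px.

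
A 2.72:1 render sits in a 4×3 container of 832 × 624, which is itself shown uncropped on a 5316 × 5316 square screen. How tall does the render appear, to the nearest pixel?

1954 px

Inside the 832×624 canvas the render is width-limited at 832.00 × 305.88.
Second fit — the 4×3 canvas into 5316×5316 spans the width: 5316.00 × 3987.00 (×6.3894 from 832×624).
Applying the same ×6.3894: 305.88 → 1954.41.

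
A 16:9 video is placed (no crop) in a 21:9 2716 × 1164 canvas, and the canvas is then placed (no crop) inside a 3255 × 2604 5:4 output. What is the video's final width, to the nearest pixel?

16:9 in 2716×1164: fills the height, so the video is 2069.33 × 1164.00.
21:9 in 3255×2604: fills the width, so the intermediate becomes 3255.00 × 1395.00 — a scale of ×1.1985.
So the video's width is 2069.33 × 1.1985 ≈ 2480.00.

2480 px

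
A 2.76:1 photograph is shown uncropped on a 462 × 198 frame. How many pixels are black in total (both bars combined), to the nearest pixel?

Since 2.760 > 2.333, the photograph is width-limited.
Content height = 462 / 2.760 ≈ 167.3913 px.
Black = 198 − 167.3913 = 30.6087 px.
Bar area = 30.6087 × 462 ≈ 14141 px.

14141 pixels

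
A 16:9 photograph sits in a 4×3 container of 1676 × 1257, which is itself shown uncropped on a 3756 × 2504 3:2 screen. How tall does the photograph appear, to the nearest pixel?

16:9 in 1676×1257: fills the width, so the photograph is 1676.00 × 942.75.
Second fit — the 4×3 canvas into 3756×2504 spans the height: 3338.67 × 2504.00 (×1.9920 from 1676×1257).
So the photograph's height is 942.75 × 1.9920 ≈ 1878.00.

1878 px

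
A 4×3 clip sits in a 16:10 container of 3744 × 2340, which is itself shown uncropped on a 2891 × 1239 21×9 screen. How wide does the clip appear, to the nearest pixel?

4×3 in 3744×2340: fills the height, so the clip is 3120.00 × 2340.00.
Second fit — the 16:10 canvas into 2891×1239 spans the height: 1982.40 × 1239.00 (×0.5295 from 3744×2340).
Applying the same ×0.5295: 3120.00 → 1652.00.

1652 px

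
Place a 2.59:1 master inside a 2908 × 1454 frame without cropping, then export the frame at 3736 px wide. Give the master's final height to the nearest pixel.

At 2908×1454 the master is width-limited, so height = 2908 / 2.590 ≈ 1122.78 px.
Resizing to 3736 px wide multiplies everything by 1.2847: 1122.78 → 1442.47 px.

1442 px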